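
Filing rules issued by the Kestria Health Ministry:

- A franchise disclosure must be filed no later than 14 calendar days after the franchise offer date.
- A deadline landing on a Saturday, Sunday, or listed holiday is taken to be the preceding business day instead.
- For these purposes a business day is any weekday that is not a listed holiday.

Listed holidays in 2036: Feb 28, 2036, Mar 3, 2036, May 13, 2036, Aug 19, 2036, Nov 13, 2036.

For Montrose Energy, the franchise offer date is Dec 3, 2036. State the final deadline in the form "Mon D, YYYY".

Dec 17, 2036

14 calendar days after Dec 3, 2036 is Dec 17, 2036.
Since Dec 17, 2036 is a Wednesday and not a holiday, the date is unchanged.
The final due date is Dec 17, 2036.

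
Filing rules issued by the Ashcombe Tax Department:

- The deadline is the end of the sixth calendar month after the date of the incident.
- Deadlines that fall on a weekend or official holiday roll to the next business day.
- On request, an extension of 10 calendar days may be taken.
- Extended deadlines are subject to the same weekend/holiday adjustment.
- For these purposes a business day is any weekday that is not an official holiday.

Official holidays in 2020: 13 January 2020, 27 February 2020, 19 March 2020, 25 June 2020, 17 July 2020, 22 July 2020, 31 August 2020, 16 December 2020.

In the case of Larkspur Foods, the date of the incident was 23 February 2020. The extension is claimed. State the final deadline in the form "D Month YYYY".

6 months after 23 February 2020 is August 2020; that month ends on 31 August 2020.
31 August 2020 is a listed holiday; the next business day is 1 September 2020 (Tuesday).
Add the 10 calendar-day extension to 1 September 2020: 11 September 2020.
11 September 2020 is a Friday and not a listed holiday, so it stands.
Final deadline: 11 September 2020.

11 September 2020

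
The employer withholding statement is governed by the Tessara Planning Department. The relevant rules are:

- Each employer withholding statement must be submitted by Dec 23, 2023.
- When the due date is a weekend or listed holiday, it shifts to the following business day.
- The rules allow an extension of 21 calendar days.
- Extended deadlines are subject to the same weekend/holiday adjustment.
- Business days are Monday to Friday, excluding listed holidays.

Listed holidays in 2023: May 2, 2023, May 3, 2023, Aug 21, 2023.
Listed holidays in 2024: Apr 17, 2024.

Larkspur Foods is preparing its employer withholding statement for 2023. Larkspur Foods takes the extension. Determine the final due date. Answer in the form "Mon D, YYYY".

The stated deadline is Dec 23, 2023.
Dec 23, 2023 falls on a Saturday. Rolling to the next business day gives Dec 25, 2023, a Monday.
Add the 21 calendar-day extension to Dec 25, 2023: Jan 15, 2024.
Jan 15, 2024 is a Monday and not a listed holiday, so it stands.
The final due date is Jan 15, 2024.

Jan 15, 2024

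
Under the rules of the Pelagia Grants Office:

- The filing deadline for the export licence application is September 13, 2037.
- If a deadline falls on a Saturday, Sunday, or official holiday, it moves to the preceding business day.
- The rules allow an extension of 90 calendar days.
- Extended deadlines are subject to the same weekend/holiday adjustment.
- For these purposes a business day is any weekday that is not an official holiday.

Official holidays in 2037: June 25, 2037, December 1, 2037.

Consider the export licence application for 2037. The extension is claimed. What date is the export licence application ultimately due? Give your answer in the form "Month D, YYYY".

December 10, 2037

The stated deadline is September 13, 2037.
September 13, 2037 falls on a Sunday. Rolling to the preceding business day gives September 11, 2037, a Friday.
Add the 90 calendar-day extension to September 11, 2037: December 10, 2037.
December 10, 2037 is a Thursday and not a listed holiday, so it stands.
Deadline: December 10, 2037.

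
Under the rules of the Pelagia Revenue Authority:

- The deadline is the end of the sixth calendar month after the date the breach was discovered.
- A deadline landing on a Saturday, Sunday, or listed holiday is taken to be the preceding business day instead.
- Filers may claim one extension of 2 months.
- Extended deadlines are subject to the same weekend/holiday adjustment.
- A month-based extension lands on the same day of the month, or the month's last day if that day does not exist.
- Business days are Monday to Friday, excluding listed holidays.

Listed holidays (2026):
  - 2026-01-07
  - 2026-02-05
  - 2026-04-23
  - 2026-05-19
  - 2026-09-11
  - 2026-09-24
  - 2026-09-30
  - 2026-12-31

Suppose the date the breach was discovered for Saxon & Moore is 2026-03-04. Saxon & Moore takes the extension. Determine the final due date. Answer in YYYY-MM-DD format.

2026-11-27

6 months after 2026-03-04 falls in September 2026; the last day of that month is 2026-09-30.
Because 2026-09-30 is a listed holiday, the deadline becomes 2026-09-29 (Tuesday).
Add 2 months to 2026-09-29: 2026-11-29.
2026-11-29 is a Sunday, so it moves to the preceding business day, 2026-11-27 (Friday).
So the filing is due 2026-11-27.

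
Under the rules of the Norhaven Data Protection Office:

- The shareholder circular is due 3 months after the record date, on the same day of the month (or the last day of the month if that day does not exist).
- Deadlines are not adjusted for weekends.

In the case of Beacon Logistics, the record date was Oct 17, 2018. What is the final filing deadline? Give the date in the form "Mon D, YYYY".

Moving 3 months forward from Oct 17, 2018 on the corresponding day gives Jan 17, 2019.
Jan 17, 2019 is a Thursday; no weekend or holiday adjustment applies.
The final due date is Jan 17, 2019.

Jan 17, 2019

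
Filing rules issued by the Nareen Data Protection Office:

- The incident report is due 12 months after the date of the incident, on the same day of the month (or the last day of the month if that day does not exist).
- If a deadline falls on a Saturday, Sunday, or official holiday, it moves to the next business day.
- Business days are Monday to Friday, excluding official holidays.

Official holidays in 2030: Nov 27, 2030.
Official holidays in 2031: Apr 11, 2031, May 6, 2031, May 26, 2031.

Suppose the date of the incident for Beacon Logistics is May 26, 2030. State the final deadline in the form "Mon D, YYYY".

12 months after May 26, 2030, on the same day of the month, is May 26, 2031.
Because May 26, 2031 is a listed holiday, the deadline becomes May 27, 2031 (Tuesday).
Final deadline: May 27, 2031.

May 27, 2031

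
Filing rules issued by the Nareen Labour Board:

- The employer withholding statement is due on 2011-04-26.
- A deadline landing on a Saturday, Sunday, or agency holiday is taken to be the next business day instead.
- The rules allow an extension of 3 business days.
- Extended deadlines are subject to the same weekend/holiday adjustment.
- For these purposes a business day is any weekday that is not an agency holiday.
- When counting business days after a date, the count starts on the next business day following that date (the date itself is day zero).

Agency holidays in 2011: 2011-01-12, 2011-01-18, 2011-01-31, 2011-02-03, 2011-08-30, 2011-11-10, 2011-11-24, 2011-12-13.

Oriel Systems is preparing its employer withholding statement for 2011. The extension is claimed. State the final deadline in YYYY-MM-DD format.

2011-04-29

Start from the fixed due date, 2011-04-26.
2011-04-26 falls on a Tuesday, which is a business day, so no adjustment is needed.
Counting 3 further business days from 2011-04-26 reaches 2011-04-29.
2011-04-29 is a Friday and not a listed holiday, so it stands.
The final due date is 2011-04-29.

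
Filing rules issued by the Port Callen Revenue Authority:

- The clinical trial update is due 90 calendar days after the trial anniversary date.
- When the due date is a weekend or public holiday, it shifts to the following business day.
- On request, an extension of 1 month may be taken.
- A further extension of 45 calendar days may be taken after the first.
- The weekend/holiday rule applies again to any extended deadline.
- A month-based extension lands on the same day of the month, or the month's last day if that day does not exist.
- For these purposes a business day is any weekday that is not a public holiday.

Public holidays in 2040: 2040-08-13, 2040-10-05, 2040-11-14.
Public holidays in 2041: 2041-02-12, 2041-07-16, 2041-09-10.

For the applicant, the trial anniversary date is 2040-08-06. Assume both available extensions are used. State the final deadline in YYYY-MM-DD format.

2041-01-21

From 2040-08-06, 90 calendar days later is 2040-11-04.
Because 2040-11-04 is a Sunday, the deadline becomes 2040-11-05 (Monday).
The 1 month extension carries 2040-11-05 to 2040-12-05.
2040-12-05 falls on a Wednesday, which is a business day, so no adjustment is needed.
Applying the 45-calendar-day extension: 2040-12-05 + 45 days = 2041-01-19.
Because 2041-01-19 is a Saturday, the deadline becomes 2041-01-21 (Monday).
So the filing is due 2041-01-21.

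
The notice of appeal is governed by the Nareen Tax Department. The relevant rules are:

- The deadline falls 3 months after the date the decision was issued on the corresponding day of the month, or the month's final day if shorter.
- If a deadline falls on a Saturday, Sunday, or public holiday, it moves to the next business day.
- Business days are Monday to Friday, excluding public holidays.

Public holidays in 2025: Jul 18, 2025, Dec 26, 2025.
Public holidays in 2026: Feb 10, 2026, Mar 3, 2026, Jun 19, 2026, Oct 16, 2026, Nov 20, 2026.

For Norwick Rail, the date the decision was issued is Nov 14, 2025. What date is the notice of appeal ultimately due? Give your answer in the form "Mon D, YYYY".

Feb 16, 2026

3 months after Nov 14, 2025, on the same day of the month, is Feb 14, 2026.
Because Feb 14, 2026 is a Saturday, the deadline becomes Feb 16, 2026 (Monday).
The final due date is Feb 16, 2026.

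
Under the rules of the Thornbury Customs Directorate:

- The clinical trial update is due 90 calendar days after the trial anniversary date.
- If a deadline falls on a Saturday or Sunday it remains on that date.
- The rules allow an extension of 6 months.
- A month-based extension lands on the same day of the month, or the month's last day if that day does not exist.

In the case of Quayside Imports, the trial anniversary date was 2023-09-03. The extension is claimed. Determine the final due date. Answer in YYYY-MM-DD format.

2024-06-02

90 calendar days after 2023-09-03 is 2023-12-02.
2023-12-02 is a Saturday; no weekend or holiday adjustment applies.
The 6 months extension carries 2023-12-02 to 2024-06-02.
2024-06-02 falls on a Sunday. The rules make no weekend/holiday allowance, so it remains 2024-06-02.
Deadline: 2024-06-02.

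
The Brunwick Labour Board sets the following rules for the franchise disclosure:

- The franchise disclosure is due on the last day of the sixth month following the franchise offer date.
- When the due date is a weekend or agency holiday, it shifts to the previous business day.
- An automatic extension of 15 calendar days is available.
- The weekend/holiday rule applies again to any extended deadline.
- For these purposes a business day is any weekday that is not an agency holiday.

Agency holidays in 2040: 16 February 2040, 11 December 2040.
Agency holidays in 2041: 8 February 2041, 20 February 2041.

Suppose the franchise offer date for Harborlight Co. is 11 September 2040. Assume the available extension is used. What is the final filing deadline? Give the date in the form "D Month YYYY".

12 April 2041

6 months after 11 September 2040 is March 2041; that month ends on 31 March 2041.
Because 31 March 2041 is a Sunday, the deadline becomes 29 March 2041 (Friday).
Applying the 15-calendar-day extension: 29 March 2041 + 15 days = 13 April 2041.
13 April 2041 falls on a Saturday. Rolling to the preceding business day gives 12 April 2041, a Friday.
So the filing is due 12 April 2041.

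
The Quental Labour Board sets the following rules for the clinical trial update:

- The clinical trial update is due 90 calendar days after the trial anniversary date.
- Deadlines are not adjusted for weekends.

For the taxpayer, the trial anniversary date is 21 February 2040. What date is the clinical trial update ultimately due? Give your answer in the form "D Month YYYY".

Adding 90 calendar days to 21 February 2040 gives 21 May 2040.
21 May 2040 falls on a Monday. The rules make no weekend/holiday allowance, so it remains 21 May 2040.
So the filing is due 21 May 2040.

21 May 2040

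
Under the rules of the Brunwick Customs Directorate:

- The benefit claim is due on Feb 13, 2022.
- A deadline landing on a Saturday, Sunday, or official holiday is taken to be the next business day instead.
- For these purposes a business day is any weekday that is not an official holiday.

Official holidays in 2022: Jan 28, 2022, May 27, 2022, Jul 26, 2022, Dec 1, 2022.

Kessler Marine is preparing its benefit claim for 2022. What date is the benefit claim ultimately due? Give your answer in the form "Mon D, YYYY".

The stated deadline is Feb 13, 2022.
Feb 13, 2022 is a Sunday, so it moves to the next business day, Feb 14, 2022 (Monday).
Final deadline: Feb 14, 2022.

Feb 14, 2022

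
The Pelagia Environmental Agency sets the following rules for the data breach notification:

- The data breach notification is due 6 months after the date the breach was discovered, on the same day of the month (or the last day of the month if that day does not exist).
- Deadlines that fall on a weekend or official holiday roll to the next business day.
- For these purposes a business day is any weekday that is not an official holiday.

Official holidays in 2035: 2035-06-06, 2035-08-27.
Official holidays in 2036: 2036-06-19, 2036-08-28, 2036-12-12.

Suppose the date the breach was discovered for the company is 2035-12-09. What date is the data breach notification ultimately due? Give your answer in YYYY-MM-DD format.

6 months after 2035-12-09, on the same day of the month, is 2036-06-09.
2036-06-09 falls on a Monday, which is a business day, so no adjustment is needed.
The final due date is 2036-06-09.

2036-06-09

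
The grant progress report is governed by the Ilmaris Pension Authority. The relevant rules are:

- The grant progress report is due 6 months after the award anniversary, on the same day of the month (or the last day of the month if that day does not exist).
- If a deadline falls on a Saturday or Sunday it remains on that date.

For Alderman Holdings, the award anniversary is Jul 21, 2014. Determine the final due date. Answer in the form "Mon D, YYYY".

6 months after Jul 21, 2014, on the same day of the month, is Jan 21, 2015.
Jan 21, 2015 is a Wednesday; no weekend or holiday adjustment applies.
So the filing is due Jan 21, 2015.

Jan 21, 2015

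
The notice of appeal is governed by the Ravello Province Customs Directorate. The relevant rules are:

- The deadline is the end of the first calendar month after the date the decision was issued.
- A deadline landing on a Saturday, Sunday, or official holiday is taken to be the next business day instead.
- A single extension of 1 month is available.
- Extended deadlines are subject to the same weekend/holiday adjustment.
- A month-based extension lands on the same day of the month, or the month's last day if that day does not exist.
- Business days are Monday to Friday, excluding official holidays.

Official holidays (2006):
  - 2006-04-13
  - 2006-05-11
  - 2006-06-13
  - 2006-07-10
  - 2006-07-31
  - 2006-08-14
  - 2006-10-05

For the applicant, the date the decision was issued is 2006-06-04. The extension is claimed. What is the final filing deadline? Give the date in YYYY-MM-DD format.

1 month after 2006-06-04 falls in July 2006; the last day of that month is 2006-07-31.
2006-07-31 falls on a listed holiday. Rolling to the next business day gives 2006-08-01, a Tuesday.
Applying the 1 month extension: 1 month after 2006-08-01 is 2006-09-01.
2006-09-01 (Friday) is already a business day.
The final due date is 2006-09-01.

2006-09-01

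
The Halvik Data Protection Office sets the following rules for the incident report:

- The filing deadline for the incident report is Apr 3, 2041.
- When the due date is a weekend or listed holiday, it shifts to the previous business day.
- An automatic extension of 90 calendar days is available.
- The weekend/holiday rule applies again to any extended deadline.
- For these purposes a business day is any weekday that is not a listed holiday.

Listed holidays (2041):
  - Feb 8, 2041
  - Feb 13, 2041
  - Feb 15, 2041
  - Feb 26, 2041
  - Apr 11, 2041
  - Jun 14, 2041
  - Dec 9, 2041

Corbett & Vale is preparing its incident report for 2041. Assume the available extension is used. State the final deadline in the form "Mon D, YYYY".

The statutory due date is Apr 3, 2041.
Since Apr 3, 2041 is a Wednesday and not a holiday, the date is unchanged.
Applying the 90-calendar-day extension: Apr 3, 2041 + 90 days = Jul 2, 2041.
Jul 2, 2041 (Tuesday) is already a business day.
Deadline: Jul 2, 2041.

Jul 2, 2041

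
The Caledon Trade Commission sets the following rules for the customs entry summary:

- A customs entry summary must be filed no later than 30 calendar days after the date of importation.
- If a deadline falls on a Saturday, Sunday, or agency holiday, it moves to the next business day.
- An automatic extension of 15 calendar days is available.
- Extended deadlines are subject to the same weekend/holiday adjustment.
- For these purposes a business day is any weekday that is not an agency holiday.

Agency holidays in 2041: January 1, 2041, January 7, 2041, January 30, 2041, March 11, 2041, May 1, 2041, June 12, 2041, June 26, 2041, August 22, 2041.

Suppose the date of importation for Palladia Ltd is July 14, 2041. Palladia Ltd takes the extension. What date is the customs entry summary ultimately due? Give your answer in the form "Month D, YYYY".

August 28, 2041

Trigger date July 14, 2041 + 30 calendar days = August 13, 2041.
August 13, 2041 falls on a Tuesday, which is a business day, so no adjustment is needed.
Applying the 15-calendar-day extension: August 13, 2041 + 15 days = August 28, 2041.
August 28, 2041 is a Wednesday and not a listed holiday, so it stands.
The final due date is August 28, 2041.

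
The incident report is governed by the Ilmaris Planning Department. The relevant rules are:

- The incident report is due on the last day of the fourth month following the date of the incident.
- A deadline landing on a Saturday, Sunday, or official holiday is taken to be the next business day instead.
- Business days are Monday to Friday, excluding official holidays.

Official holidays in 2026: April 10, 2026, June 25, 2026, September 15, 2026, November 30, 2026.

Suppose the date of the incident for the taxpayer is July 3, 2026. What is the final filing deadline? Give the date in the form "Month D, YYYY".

4 months after July 3, 2026 is November 2026; that month ends on November 30, 2026.
Because November 30, 2026 is a listed holiday, the deadline becomes December 1, 2026 (Tuesday).
The final due date is December 1, 2026.

December 1, 2026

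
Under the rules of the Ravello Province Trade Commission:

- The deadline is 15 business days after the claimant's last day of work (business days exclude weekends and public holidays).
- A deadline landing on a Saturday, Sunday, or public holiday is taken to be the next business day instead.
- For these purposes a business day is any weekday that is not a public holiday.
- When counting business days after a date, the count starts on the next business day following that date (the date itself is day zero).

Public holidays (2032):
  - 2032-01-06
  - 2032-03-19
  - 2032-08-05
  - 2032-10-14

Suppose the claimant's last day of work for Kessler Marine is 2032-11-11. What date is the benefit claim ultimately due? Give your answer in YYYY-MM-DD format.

15 business days after 2032-11-11, excluding weekends and holidays, is 2032-12-02.
2032-12-02 is a Thursday and not a listed holiday, so it stands.
Final deadline: 2032-12-02.

2032-12-02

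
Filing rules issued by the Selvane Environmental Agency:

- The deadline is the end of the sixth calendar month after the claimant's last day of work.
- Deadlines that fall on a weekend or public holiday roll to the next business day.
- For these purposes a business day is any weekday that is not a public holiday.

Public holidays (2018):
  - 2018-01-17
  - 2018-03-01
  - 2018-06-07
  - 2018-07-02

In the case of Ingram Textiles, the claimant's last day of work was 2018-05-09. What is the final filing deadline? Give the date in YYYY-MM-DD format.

2018-11-30

6 months after 2018-05-09 falls in November 2018; the last day of that month is 2018-11-30.
2018-11-30 (Friday) is already a business day.
The final due date is 2018-11-30.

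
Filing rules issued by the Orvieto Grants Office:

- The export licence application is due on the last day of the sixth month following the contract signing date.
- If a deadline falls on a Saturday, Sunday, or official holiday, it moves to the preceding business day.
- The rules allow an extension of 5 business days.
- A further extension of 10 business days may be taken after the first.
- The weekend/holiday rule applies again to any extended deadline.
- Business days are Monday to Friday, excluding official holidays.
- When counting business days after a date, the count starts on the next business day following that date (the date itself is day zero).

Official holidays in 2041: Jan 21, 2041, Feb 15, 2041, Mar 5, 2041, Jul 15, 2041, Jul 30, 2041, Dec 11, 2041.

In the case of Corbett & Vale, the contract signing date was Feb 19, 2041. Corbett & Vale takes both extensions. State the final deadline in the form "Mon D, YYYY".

Sep 20, 2041

6 months after Feb 19, 2041 falls in August 2041; the last day of that month is Aug 31, 2041.
Because Aug 31, 2041 is a Saturday, the deadline becomes Aug 30, 2041 (Friday).
The 5-business-day extension runs from Aug 30, 2041 to Sep 6, 2041.
Sep 6, 2041 is a Friday and not a listed holiday, so it stands.
Applying the 10-business-day extension: 10 business days after Sep 6, 2041 is Sep 20, 2041.
Sep 20, 2041 falls on a Friday, which is a business day, so no adjustment is needed.
Final deadline: Sep 20, 2041.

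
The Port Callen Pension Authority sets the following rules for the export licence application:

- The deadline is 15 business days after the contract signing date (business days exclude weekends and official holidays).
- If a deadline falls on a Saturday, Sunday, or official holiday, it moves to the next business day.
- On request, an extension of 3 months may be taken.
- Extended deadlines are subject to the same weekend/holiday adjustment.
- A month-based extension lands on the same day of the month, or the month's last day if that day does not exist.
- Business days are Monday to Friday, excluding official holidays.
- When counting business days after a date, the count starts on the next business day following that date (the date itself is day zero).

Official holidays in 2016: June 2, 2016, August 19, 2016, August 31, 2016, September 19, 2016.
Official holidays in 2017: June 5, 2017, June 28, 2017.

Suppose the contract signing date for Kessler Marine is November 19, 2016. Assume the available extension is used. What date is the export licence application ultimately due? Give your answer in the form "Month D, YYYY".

March 9, 2017

15 business days after November 19, 2016, excluding weekends and holidays, is December 9, 2016.
Since December 9, 2016 is a Friday and not a holiday, the date is unchanged.
The 3 months extension carries December 9, 2016 to March 9, 2017.
Since March 9, 2017 is a Thursday and not a holiday, the date is unchanged.
The final due date is March 9, 2017.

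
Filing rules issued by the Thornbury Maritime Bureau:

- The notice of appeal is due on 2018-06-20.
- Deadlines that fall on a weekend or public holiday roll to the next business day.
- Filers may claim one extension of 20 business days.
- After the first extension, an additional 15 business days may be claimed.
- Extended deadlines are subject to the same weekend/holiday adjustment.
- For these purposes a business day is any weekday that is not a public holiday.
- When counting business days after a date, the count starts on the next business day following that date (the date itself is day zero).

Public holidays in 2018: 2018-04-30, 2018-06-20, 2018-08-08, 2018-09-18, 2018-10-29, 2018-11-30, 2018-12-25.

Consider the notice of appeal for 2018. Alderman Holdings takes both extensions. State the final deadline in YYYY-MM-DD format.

2018-08-10

The statutory due date is 2018-06-20.
2018-06-20 falls on a listed holiday. Rolling to the next business day gives 2018-06-21, a Thursday.
The 20-business-day extension runs from 2018-06-21 to 2018-07-19.
2018-07-19 falls on a Thursday, which is a business day, so no adjustment is needed.
Applying the 15-business-day extension: 15 business days after 2018-07-19 is 2018-08-10.
2018-08-10 (Friday) is already a business day.
So the filing is due 2018-08-10.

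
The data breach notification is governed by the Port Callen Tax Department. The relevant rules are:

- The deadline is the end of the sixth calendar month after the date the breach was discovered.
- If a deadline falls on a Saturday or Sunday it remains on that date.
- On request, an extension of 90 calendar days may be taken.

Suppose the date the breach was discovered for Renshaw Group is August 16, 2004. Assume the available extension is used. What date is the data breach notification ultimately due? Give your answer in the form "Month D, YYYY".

May 29, 2005

6 months after August 16, 2004 is February 2005; that month ends on February 28, 2005.
No adjustment is made for weekends or holidays, so February 28, 2005 stands.
With the 90-day extension, February 28, 2005 becomes May 29, 2005.
No adjustment is made for weekends or holidays, so May 29, 2005 stands.
The final due date is May 29, 2005.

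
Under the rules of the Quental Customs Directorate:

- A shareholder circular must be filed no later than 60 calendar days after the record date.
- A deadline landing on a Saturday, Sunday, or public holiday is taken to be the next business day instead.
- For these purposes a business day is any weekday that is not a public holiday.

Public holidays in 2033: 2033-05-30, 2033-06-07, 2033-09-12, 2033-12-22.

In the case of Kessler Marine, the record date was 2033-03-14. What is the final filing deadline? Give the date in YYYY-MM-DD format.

2033-05-13

Adding 60 calendar days to 2033-03-14 gives 2033-05-13.
Since 2033-05-13 is a Friday and not a holiday, the date is unchanged.
Final deadline: 2033-05-13.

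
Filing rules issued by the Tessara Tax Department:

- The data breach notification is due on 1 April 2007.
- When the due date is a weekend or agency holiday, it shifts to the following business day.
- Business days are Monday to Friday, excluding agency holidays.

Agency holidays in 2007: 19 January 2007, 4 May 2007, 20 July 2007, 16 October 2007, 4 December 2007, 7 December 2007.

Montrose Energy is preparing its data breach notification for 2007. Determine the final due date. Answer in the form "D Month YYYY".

The stated deadline is 1 April 2007.
Because 1 April 2007 is a Sunday, the deadline becomes 2 April 2007 (Monday).
So the filing is due 2 April 2007.

2 April 2007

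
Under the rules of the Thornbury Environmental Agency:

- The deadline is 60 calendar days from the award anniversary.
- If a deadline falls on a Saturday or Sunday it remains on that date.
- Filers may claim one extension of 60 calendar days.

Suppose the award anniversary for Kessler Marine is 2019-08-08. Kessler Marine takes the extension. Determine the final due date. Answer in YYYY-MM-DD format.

2019-12-06

Adding 60 calendar days to 2019-08-08 gives 2019-10-07.
2019-10-07 falls on a Monday. The rules make no weekend/holiday allowance, so it remains 2019-10-07.
The 60-calendar-day extension moves the deadline from 2019-10-07 to 2019-12-06.
2019-12-06 is a Friday; no weekend or holiday adjustment applies.
The final due date is 2019-12-06.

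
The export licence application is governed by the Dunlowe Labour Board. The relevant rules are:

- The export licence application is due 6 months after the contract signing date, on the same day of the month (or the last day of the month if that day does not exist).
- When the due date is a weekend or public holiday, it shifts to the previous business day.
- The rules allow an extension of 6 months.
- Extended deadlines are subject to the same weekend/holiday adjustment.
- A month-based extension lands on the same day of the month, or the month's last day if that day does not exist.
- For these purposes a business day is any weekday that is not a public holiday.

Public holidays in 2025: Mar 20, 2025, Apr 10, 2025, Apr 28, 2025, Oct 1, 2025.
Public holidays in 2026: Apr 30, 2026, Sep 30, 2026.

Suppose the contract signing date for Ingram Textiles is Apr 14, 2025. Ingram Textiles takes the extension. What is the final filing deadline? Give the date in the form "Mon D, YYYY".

Apr 14, 2026

6 months from Apr 14, 2025 is Oct 14, 2025.
Oct 14, 2025 (Tuesday) is already a business day.
Applying the 6 months extension: 6 months after Oct 14, 2025 is Apr 14, 2026.
Apr 14, 2026 is a Tuesday and not a listed holiday, so it stands.
The final due date is Apr 14, 2026.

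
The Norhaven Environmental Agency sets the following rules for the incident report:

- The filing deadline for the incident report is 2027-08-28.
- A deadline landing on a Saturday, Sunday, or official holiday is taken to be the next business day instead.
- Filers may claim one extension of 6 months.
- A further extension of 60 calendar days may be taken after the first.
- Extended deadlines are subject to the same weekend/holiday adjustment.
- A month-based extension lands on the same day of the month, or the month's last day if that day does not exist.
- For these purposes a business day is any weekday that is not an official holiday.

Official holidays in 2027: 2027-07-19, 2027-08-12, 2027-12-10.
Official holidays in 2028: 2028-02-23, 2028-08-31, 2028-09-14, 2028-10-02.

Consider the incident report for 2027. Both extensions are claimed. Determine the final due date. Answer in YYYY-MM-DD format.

2028-05-01

The statutory due date is 2027-08-28.
Because 2027-08-28 is a Saturday, the deadline becomes 2027-08-30 (Monday).
Applying the 6 months extension: 6 months after 2027-08-30 is 2028-02-29 (day 30 does not exist in February, so the month's last day is used).
2028-02-29 is a Tuesday and not a listed holiday, so it stands.
With the 60-day extension, 2028-02-29 becomes 2028-04-29.
Because 2028-04-29 is a Saturday, the deadline becomes 2028-05-01 (Monday).
So the filing is due 2028-05-01.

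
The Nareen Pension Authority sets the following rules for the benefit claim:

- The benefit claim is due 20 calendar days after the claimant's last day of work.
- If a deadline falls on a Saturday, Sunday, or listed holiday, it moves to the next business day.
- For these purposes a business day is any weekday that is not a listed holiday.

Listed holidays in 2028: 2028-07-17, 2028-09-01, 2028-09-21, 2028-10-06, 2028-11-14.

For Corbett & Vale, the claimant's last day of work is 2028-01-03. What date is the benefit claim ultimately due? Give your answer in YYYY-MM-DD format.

2028-01-24

From 2028-01-03, 20 calendar days later is 2028-01-23.
2028-01-23 is a Sunday, so it moves to the next business day, 2028-01-24 (Monday).
So the filing is due 2028-01-24.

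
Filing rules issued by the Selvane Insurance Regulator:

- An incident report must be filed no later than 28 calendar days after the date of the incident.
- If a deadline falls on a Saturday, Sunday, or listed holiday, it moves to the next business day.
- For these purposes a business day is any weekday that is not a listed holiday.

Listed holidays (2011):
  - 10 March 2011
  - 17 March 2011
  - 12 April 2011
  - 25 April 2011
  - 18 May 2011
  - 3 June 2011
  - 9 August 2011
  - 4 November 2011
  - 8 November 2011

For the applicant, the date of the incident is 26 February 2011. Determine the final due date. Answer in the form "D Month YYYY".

From 26 February 2011, 28 calendar days later is 26 March 2011.
26 March 2011 is a Saturday, so it moves to the next business day, 28 March 2011 (Monday).
So the filing is due 28 March 2011.

28 March 2011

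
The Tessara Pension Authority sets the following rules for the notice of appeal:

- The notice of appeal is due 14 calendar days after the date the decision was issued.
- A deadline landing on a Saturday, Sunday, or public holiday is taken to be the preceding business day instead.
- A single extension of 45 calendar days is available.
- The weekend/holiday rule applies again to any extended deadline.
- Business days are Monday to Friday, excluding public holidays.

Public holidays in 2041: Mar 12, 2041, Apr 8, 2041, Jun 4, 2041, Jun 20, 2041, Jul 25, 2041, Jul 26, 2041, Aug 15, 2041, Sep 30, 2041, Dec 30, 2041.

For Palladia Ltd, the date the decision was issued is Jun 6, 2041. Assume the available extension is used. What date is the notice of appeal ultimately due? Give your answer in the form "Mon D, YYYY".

Aug 2, 2041

From Jun 6, 2041, 14 calendar days later is Jun 20, 2041.
Jun 20, 2041 is a listed holiday; the preceding business day is Jun 19, 2041 (Wednesday).
Applying the 45-calendar-day extension: Jun 19, 2041 + 45 days = Aug 3, 2041.
Aug 3, 2041 is a Saturday; the preceding business day is Aug 2, 2041 (Friday).
So the filing is due Aug 2, 2041.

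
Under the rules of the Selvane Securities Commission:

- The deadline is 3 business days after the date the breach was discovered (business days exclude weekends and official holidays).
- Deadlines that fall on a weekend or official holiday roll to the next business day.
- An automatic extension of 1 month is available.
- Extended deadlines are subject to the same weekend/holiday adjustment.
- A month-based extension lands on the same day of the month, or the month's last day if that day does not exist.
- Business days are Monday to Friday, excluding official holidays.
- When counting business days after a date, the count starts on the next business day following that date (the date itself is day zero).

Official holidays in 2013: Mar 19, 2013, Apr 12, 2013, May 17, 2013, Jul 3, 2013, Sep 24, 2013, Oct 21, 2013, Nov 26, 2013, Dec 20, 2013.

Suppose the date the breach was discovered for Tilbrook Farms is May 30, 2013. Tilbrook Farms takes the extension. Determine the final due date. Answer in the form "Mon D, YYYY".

3 business days after May 30, 2013, excluding weekends and holidays, is Jun 4, 2013.
Jun 4, 2013 (Tuesday) is already a business day.
Applying the 1 month extension: 1 month after Jun 4, 2013 is Jul 4, 2013.
Jul 4, 2013 falls on a Thursday, which is a business day, so no adjustment is needed.
Final deadline: Jul 4, 2013.

Jul 4, 2013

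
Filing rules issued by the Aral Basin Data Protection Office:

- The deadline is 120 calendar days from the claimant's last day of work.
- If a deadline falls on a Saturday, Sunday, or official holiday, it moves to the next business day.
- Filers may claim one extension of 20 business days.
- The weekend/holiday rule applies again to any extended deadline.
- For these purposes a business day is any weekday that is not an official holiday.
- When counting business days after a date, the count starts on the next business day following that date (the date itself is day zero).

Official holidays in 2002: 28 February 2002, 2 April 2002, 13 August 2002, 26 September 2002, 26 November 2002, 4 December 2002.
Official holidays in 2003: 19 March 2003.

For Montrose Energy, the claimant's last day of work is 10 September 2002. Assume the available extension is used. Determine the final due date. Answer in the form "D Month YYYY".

From 10 September 2002, 120 calendar days later is 8 January 2003.
8 January 2003 falls on a Wednesday, which is a business day, so no adjustment is needed.
Counting 20 further business days from 8 January 2003 reaches 5 February 2003.
5 February 2003 falls on a Wednesday, which is a business day, so no adjustment is needed.
Final deadline: 5 February 2003.

5 February 2003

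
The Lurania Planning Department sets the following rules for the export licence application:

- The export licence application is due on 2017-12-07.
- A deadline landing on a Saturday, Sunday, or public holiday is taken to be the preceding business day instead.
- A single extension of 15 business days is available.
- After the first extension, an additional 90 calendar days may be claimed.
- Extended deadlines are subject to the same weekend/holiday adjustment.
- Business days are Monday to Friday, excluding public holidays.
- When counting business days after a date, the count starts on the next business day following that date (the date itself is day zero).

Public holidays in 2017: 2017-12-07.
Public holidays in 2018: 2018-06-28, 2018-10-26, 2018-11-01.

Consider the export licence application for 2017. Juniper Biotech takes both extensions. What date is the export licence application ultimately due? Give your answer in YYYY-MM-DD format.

2018-03-28

The statutory due date is 2017-12-07.
Because 2017-12-07 is a listed holiday, the deadline becomes 2017-12-06 (Wednesday).
Applying the 15-business-day extension: 15 business days after 2017-12-06 is 2017-12-28.
2017-12-28 (Thursday) is already a business day.
With the 90-day extension, 2017-12-28 becomes 2018-03-28.
2018-03-28 falls on a Wednesday, which is a business day, so no adjustment is needed.
The final due date is 2018-03-28.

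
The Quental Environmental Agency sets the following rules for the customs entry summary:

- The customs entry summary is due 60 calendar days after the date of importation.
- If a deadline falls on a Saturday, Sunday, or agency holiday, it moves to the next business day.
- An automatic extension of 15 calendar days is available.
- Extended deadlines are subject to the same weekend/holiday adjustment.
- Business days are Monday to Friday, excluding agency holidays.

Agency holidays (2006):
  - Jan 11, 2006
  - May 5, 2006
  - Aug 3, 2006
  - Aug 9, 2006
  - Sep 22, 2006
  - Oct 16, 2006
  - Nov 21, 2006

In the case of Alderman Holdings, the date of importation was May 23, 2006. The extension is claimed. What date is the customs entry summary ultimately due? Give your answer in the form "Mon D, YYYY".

Trigger date May 23, 2006 + 60 calendar days = Jul 22, 2006.
Jul 22, 2006 falls on a Saturday. Rolling to the next business day gives Jul 24, 2006, a Monday.
Add the 15 calendar-day extension to Jul 24, 2006: Aug 8, 2006.
Aug 8, 2006 (Tuesday) is already a business day.
So the filing is due Aug 8, 2006.

Aug 8, 2006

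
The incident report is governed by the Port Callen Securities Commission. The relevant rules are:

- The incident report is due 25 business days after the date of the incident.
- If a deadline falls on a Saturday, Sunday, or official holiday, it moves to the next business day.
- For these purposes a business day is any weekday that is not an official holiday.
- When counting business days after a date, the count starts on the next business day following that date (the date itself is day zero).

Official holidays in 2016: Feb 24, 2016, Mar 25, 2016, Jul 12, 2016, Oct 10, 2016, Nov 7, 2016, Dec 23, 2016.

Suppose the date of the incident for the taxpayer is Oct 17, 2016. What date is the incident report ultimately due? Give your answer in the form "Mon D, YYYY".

Nov 22, 2016

Starting the day after Oct 17, 2016 and counting 25 business days lands on Nov 22, 2016.
Since Nov 22, 2016 is a Tuesday and not a holiday, the date is unchanged.
The final due date is Nov 22, 2016.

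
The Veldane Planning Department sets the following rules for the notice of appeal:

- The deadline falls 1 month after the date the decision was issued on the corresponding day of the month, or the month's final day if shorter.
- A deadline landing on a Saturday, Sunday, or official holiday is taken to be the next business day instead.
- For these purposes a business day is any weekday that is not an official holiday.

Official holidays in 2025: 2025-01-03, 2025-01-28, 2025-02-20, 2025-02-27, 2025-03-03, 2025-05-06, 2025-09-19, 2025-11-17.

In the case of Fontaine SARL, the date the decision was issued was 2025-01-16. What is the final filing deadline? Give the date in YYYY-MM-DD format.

2025-02-17

1 month from 2025-01-16 is 2025-02-16.
2025-02-16 is a Sunday; the next business day is 2025-02-17 (Monday).
Final deadline: 2025-02-17.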